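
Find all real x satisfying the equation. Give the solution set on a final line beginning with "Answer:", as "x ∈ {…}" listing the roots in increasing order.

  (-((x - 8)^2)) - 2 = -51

Step 1. [(-((x - 8)^2)) - 2 = -51] 2 comes off first (add 2). So sub: -((x - 8)^2) = -49.
Step 2. [-((x - 8)^2) = -49] LHS negated; negate both sides ⇒ neg: (x - 8)^2 = 49.
Step 3. [(x - 8)^2 = 49] LHS squared, RHS 49 ≥ 0: apply √ (±) ⇒ sqrt: x - 8 = 7 or -7.
Step 4. [x - 8 = 7 or -7] the outer -8 inverts by adding 8 ⇒ sub: x = 15 or 1.

Answer: x ∈ {1, 15}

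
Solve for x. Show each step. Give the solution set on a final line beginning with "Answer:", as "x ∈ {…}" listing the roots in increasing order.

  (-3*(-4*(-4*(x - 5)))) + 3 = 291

Step 1. [(-3*(-4*(-4*(x - 5)))) + 3 = 291] -3 | LHS and -3 | 291: pull -3 out ⇒ factor: (-4*(-4*(x - 5))) - 1 = -97.
Step 2. [(-4*(-4*(x - 5))) - 1 = -97] peel the -1: add 1 from each side. So sub: -4*(-4*(x - 5)) = -96.
Step 3. [-4*(-4*(x - 5)) = -96] -4·(inner) — divide through by -4. So div: -4*(x - 5) = 24.
Step 4. [-4*(x - 5) = 24] -4 out front; divide by -4. So div: x - 5 = -6.
Step 5. [x - 5 = -6] the outer -5 inverts by adding 5 ⇒ sub: x = -1.

Answer: x ∈ {-1}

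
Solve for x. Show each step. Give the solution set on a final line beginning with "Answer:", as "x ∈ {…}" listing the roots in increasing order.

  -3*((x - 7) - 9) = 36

Step 1. [-3*((x - 7) - 9) = 36] divide by the outer -3. So div: (x - 7) - 9 = -12.
Step 2. [(x - 7) - 9 = -12] 9 comes off first (add 9), so sub: x - 7 = -3.
Step 3. [x - 7 = -3] peel the -7: add 7 from each side. So sub: x = 4.

Answer: x ∈ {4}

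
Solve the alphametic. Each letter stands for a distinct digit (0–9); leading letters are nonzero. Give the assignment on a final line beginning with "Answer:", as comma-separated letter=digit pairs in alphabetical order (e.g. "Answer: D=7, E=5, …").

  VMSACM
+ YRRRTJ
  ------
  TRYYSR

Step 1. [col 1: M + J ≡ R (mod 10)] several values work for M in column 1 (M + J ≡ R (mod 10), carry-in 0); try M=9, so M=9.
Step 2. [col 1: M + J ≡ R (mod 10)] no forcing yet in column 1 (carry-in 0); R=4 is free and consistent — try it, so R=4.
Step 3. [col 1: M + J ≡ R (mod 10)] column 1: given M=9, R=4, carry-in 0, and digits 4,9 already taken and all letters distinct, M+J≡R (mod 10) forces J=5, so J=5.
Step 4. [col 2: C + T ≡ S (mod 10)] S=7 is one option consistent with column 2 (C + T ≡ S (mod 10), carry-in 1) — take it ⇒ S=7.
Step 5. [col 2: C + T ≡ S (mod 10)] several values work for T in column 2 (C + T ≡ S (mod 10), carry-in 1); try T=6 ⇒ T=6.
Step 6. [col 2: C + T ≡ S (mod 10)] from column 2 (T=6, S=7, carry-in 1, digits 4,5,6,7,9 already taken and all letters distinct): C must equal 0, so C=0.
Step 7. [col 3: A + R ≡ Y (mod 10)] from column 3 (R=4, carry-in 0, digits 0,4,5,6,7,9 already taken and all letters distinct): A must equal 8 ⇒ A=8.
Step 8. [col 3: A + R ≡ Y (mod 10)] column 3: given A=8, R=4, carry-in 0, and digits 0,4,5,6,7,8,9 already taken and all letters distinct, A+R≡Y (mod 10) forces Y=2 ⇒ Y=2.
Step 9. [col 6: V + Y ≡ T (mod 10)] column 6: given Y=2, T=6, carry-in 1, and digits 0,2,4,5,6,7,8,9 already taken and all letters distinct, V+Y≡T (mod 10) forces V=3. So V=3.

Answer: A=8, C=0, J=5, M=9, R=4, S=7, T=6, V=3, Y=2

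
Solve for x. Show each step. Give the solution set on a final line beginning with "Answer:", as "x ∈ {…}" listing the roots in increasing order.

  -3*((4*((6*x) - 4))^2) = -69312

Step 1. [-3*((4*((6*x) - 4))^2) = -69312] divide by the outer -3. So div: (4*((6*x) - 4))^2 = 23104.
Step 2. [(4*((6*x) - 4))^2 = 23104] √ both sides: 23104 ≥ 0 gives two branches, so sqrt: 4*((6*x) - 4) = 152 or -152.
Step 3. [4*((6*x) - 4) = 152 or -152] divide by the outer 4, so div: (6*x) - 4 = 38 or -38.
Step 4. [(6*x) - 4 = 38 or -38] 4 comes off first (add 4), so sub: 6*x = 42 or -34.
Step 5. [6*x = 42 or -34] divide by the outer 6 ⇒ div: x = 7 or -17/3.

Answer: x ∈ {-17/3, 7}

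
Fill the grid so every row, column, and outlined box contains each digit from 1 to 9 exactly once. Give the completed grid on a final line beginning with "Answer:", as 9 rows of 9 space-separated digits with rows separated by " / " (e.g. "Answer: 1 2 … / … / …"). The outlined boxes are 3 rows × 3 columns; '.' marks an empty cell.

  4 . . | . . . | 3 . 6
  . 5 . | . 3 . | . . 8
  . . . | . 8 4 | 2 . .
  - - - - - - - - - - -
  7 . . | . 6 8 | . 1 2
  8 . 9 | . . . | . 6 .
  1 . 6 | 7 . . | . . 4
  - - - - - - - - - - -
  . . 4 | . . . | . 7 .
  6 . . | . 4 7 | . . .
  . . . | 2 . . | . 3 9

Step 1. [r9c1∈{5}] nothing but 5 survives at r9c1 ⇒ r9c1=5.
Step 2. [r9c5∈{1}] r9c5 has the single candidate 1. So r9c5=1.
Step 3. [r1c5∈{2,5,7,9}] across col 5, 7 lands solely at r1c5, so r1c5=7.
Step 4. [r5c9∈{3,5,7}] across col 9, 3 lands solely at r5c9 ⇒ r5c9=3.
Step 5. [r3c2∈{1,3,6,7,9}] 6 has one home in col 2: r3c2, so r3c2=6.
Step 6. [r8c8∈{2,5,8}] across col 8, 2 lands solely at r8c8. So r8c8=2.
Step 7. [r9c6∈{6}] r9c6's peers cover all but 6. So r9c6=6.
Step 8. [r3c9∈{1,5,7}] r3c9 is the only open cell in col 9 admitting 7 ⇒ r3c9=7.
Step 9. [r2c7∈{1,4,9}] in box 3, 1 fits only at r2c7, so r2c7=1.
Step 10. [r6c8∈{5,8,9}] r6c8 is the only open cell in col 8 admitting 8, so r6c8=8.
Step 11. [r4c3∈{3,5}] r4c3 is the only open cell in col 3 admitting 5 ⇒ r4c3=5.
Step 12. [r2c3∈{2,7}] 7 has one home in row 2: r2c3. So r2c3=7.
Step 13. [r9c3∈{8}] r9c3 is down to just 8. So r9c3=8.
Step 14. [r1c3∈{1,2}] in col 3, 2 fits only at r1c3, so r1c3=2.
Step 15. [r2c1∈{9}] r2c1 has the single candidate 9. So r2c1=9.
Step 16. [r2c6∈{2}] nothing but 2 survives at r2c6, so r2c6=2.
Step 17. [r3c1∈{3}] nothing but 3 survives at r3c1. So r3c1=3.
Step 18. [r8c3∈{1,3}] across col 3, 3 lands solely at r8c3 ⇒ r8c3=3.
Step 19. [r3c3∈{1}] r3c3 is down to just 1 ⇒ r3c3=1.
Step 20. [r7c7∈{5,6,8}] in row 7, 6 fits only at r7c7 ⇒ r7c7=6.
Step 21. [r7c4∈{3,5,8,9}] 8 has one home in row 7: r7c4, so r7c4=8.
Step 22. [r4c4∈{3,4,9}] 3 has one home in col 4: r4c4 ⇒ r4c4=3.
Step 23. [r5c4∈{1,4,5}] in col 4, 4 fits only at r5c4, so r5c4=4.
Step 24. [r5c2∈{2}] nothing but 2 survives at r5c2 ⇒ r5c2=2.
Step 25. [r5c5∈{5}] r5c5's peers cover all but 5, so r5c5=5.
Step 26. [r6c6∈{9}] only 9 remains possible at r6c6, so r6c6=9.
Step 27. [r1c4∈{1,5,9}] r1c4 is the only open cell in col 4 admitting 1. So r1c4=1.
Step 28. [r3c4∈{5,9}] 9 has one home in box 2: r3c4. So r3c4=9.
Step 29. [r8c4∈{5}] r8c4's peers cover all but 5, so r8c4=5.
Step 30. [r8c9∈{1}] r8c9 has the single candidate 1. So r8c9=1.
Step 31. [r7c2∈{1,9}] r7c2 is the only open cell in row 7 admitting 1. So r7c2=1.
Step 32. [r1c8∈{5,9}] 9 has one home in row 1: r1c8 ⇒ r1c8=9.
Step 33. [r9c2∈{7}] only 7 remains possible at r9c2 ⇒ r9c2=7.
Step 34. [r1c6∈{5}] r1c6 has the single candidate 5 ⇒ r1c6=5.
Step 35. [r7c5∈{9}] r7c5 has the single candidate 9, so r7c5=9.
Step 36. [r3c8∈{5}] r3c8 is down to just 5. So r3c8=5.
Step 37. [r5c6∈{1}] r5c6 has the single candidate 1 ⇒ r5c6=1.
Step 38. [r7c6∈{3}] r7c6 has the single candidate 3, so r7c6=3.
Step 39. [r4c2∈{4}] r4c2's peers cover all but 4. So r4c2=4.
Step 40. [r8c7∈{8}] r8c7 is down to just 8 ⇒ r8c7=8.
Step 41. [r6c5∈{2}] r6c5's peers cover all but 2 ⇒ r6c5=2.
Step 42. [r9c7∈{4}] only 4 remains possible at r9c7, so r9c7=4.
Step 43. [r7c1∈{2}] r7c1 is down to just 2 ⇒ r7c1=2.
Step 44. [r6c2∈{3}] r6c2's peers cover all but 3, so r6c2=3.
Step 45. [r1c2∈{8}] r1c2's peers cover all but 8. So r1c2=8.
Step 46. [r7c9∈{5}] r7c9 has the single candidate 5 ⇒ r7c9=5.
Step 47. [r4c7∈{9}] only 9 remains possible at r4c7 ⇒ r4c7=9.
Step 48. [r6c7∈{5}] r6c7 has the single candidate 5. So r6c7=5.
Step 49. [r8c2∈{9}] only 9 remains possible at r8c2. So r8c2=9.
Step 50. [r5c7∈{7}] nothing but 7 survives at r5c7. So r5c7=7.
Step 51. [r2c8∈{4}] r2c8 is down to just 4. So r2c8=4.
Step 52. [r2c4∈{6}] r2c4 has the single candidate 6 ⇒ r2c4=6.

Answer: 4 8 2 1 7 5 3 9 6 / 9 5 7 6 3 2 1 4 8 / 3 6 1 9 8 4 2 5 7 / 7 4 5 3 6 8 9 1 2 / 8 2 9 4 5 1 7 6 3 / 1 3 6 7 2 9 5 8 4 / 2 1 4 8 9 3 6 7 5 / 6 9 3 5 4 7 8 2 1 / 5 7 8 2 1 6 4 3 9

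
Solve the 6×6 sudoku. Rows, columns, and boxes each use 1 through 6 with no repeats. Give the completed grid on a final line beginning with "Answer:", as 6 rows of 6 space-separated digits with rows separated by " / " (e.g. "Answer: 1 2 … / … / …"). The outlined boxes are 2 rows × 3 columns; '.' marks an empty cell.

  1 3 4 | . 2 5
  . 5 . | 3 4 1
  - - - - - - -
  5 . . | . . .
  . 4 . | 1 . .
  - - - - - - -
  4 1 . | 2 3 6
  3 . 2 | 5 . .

Step 1. [r3c5∈{6}] nothing but 6 survives at r3c5. So r3c5=6.
Step 2. [r2c3∈{6}] only 6 remains possible at r2c3. So r2c3=6.
Step 3. [r4c3∈{3}] r4c3's peers cover all but 3 ⇒ r4c3=3.
Step 4. [r4c6∈{2}] r4c6 has the single candidate 2. So r4c6=2.
Step 5. [r6c6∈{4}] nothing but 4 survives at r6c6. So r6c6=4.
Step 6. [r3c2∈{2}] r3c2's peers cover all but 2 ⇒ r3c2=2.
Step 7. [r6c5∈{1}] nothing but 1 survives at r6c5. So r6c5=1.
Step 8. [r4c5∈{5}] r4c5's peers cover all but 5. So r4c5=5.
Step 9. [r4c1∈{6}] r4c1's peers cover all but 6 ⇒ r4c1=6.
Step 10. [r1c4∈{6}] r1c4's peers cover all but 6, so r1c4=6.
Step 11. [r2c1∈{2}] nothing but 2 survives at r2c1. So r2c1=2.
Step 12. [r3c4∈{4}] r3c4 is down to just 4, so r3c4=4.
Step 13. [r5c3∈{5}] only 5 remains possible at r5c3 ⇒ r5c3=5.
Step 14. [r6c2∈{6}] r6c2 has the single candidate 6 ⇒ r6c2=6.
Step 15. [r3c3∈{1}] nothing but 1 survives at r3c3. So r3c3=1.
Step 16. [r3c6∈{3}] only 3 remains possible at r3c6 ⇒ r3c6=3.

Answer: 1 3 4 6 2 5 / 2 5 6 3 4 1 / 5 2 1 4 6 3 / 6 4 3 1 5 2 / 4 1 5 2 3 6 / 3 6 2 5 1 4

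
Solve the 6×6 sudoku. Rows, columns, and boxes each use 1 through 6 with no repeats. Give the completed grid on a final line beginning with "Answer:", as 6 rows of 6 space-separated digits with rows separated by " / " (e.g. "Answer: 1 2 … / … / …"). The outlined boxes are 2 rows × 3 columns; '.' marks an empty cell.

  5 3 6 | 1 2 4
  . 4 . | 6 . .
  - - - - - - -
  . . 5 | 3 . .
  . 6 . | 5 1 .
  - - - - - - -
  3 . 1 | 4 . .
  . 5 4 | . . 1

Step 1. [r4c6∈{2}] r4c6's peers cover all but 2. So r4c6=2.
Step 2. [r3c5∈{4,6}] 4 has one home in col 5: r3c5. So r3c5=4.
Step 3. [r2c1∈{1,2}] row 2 places 1 nowhere but r2c1. So r2c1=1.
Step 4. [r6c5∈{3,6}] r6c5 is the only open cell in row 6 admitting 3. So r6c5=3.
Step 5. [r2c5∈{5}] nothing but 5 survives at r2c5 ⇒ r2c5=5.
Step 6. [r5c2∈{2}] r5c2's peers cover all but 2, so r5c2=2.
Step 7. [r3c6∈{6}] r3c6 is down to just 6 ⇒ r3c6=6.
Step 8. [r5c6∈{5}] r5c6 is down to just 5, so r5c6=5.
Step 9. [r5c5∈{6}] only 6 remains possible at r5c5, so r5c5=6.
Step 10. [r3c1∈{2}] only 2 remains possible at r3c1, so r3c1=2.
Step 11. [r4c1∈{4}] r4c1 is down to just 4, so r4c1=4.
Step 12. [r6c1∈{6}] r6c1 has the single candidate 6, so r6c1=6.
Step 13. [r2c3∈{2}] nothing but 2 survives at r2c3, so r2c3=2.
Step 14. [r6c4∈{2}] only 2 remains possible at r6c4, so r6c4=2.
Step 15. [r4c3∈{3}] r4c3 has the single candidate 3, so r4c3=3.
Step 16. [r2c6∈{3}] r2c6's peers cover all but 3 ⇒ r2c6=3.
Step 17. [r3c2∈{1}] only 1 remains possible at r3c2 ⇒ r3c2=1.

Answer: 5 3 6 1 2 4 / 1 4 2 6 5 3 / 2 1 5 3 4 6 / 4 6 3 5 1 2 / 3 2 1 4 6 5 / 6 5 4 2 3 1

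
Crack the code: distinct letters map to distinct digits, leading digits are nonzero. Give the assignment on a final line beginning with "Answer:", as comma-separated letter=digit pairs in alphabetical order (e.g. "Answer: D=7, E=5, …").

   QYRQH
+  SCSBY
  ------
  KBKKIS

Step 1. [K] adding two 5-digit numbers gives at most 5+1 digits, and here it does — K is that final carry and must be 1 ⇒ K=1.
Step 2. [col 1: H + Y ≡ S (mod 10)] column 1 (H + Y ≡ S (mod 10), carry-in 0) doesn't pin S yet; pick S=7 and continue. So S=7.
Step 3. [col 1: H + Y ≡ S (mod 10)] H=5 is one option consistent with column 1 (H + Y ≡ S (mod 10), carry-in 0) — take it. So H=5.
Step 4. [col 1: H + Y ≡ S (mod 10)] from column 1 (H=5, S=7, carry-in 0, digits 1,5,7 already taken and all letters distinct): Y must equal 2. So Y=2.
Step 5. [col 2: Q + B ≡ I (mod 10)] several values work for I in column 2 (Q + B ≡ I (mod 10), carry-in 0); try I=0, so I=0.
Step 6. [col 2: Q + B ≡ I (mod 10)] several values work for Q in column 2 (Q + B ≡ I (mod 10), carry-in 0); try Q=6. So Q=6.
Step 7. [col 2: Q + B ≡ I (mod 10)] in column 2 we have Q+B≡I with carry-in 0; given Q=6, I=0 and digits 0,1,2,5,6,7 already taken and all letters distinct, that pins B to 4 ⇒ B=4.
Step 8. [col 3: R + S ≡ K (mod 10)] column 3 reads R+S+carry(1)=K with S=7, K=1; with digits 0,1,2,4,5,6,7 already taken and all letters distinct, the only value for R is 3, so R=3.
Step 9. [col 4: Y + C ≡ K (mod 10)] in column 4 we have Y+C≡K with carry-in 1; given Y=2, K=1 and digits 0,1,2,3,4,5,6,7 already taken and all letters distinct, that pins C to 8. So C=8.

Answer: B=4, C=8, H=5, I=0, K=1, Q=6, R=3, S=7, Y=2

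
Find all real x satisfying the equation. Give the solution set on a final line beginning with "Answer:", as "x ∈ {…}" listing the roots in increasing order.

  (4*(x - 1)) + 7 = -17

Step 1. [(4*(x - 1)) + 7 = -17] the outer +7 inverts by subtracting 7, so sub: 4*(x - 1) = -24.
Step 2. [4*(x - 1) = -24] divide by the outer 4, so div: x - 1 = -6.
Step 3. [x - 1 = -6] the outer -1 inverts by adding 1, so sub: x = -5.

Answer: x ∈ {-5}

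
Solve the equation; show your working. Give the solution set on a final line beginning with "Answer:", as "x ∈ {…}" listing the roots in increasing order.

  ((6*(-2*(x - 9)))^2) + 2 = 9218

Step 1. [((6*(-2*(x - 9)))^2) + 2 = 9218] peel the +2: subtract 2 from each side ⇒ sub: (6*(-2*(x - 9)))^2 = 9216.
Step 2. [(6*(-2*(x - 9)))^2 = 9216] LHS squared, RHS 9216 ≥ 0: apply √ (±), so sqrt: 6*(-2*(x - 9)) = 96 or -96.
Step 3. [6*(-2*(x - 9)) = 96 or -96] leading coefficient 6: divide by 6, so div: -2*(x - 9) = 16 or -16.
Step 4. [-2*(x - 9) = 16 or -16] -2·(inner) — divide through by -2 ⇒ div: x - 9 = -8 or 8.
Step 5. [x - 9 = -8 or 8] the outer -9 inverts by adding 9. So sub: x = 1 or 17.

Answer: x ∈ {1, 17}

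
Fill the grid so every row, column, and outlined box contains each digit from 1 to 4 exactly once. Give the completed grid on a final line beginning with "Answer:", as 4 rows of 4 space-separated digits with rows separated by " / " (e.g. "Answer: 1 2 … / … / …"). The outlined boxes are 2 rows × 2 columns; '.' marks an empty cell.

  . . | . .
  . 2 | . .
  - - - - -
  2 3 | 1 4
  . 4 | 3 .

Step 1. [r1c2∈{1}] r1c2's peers cover all but 1. So r1c2=1.
Step 2. [r1c3∈{2,4}] across col 3, 2 lands solely at r1c3, so r1c3=2.
Step 3. [r1c1∈{3,4}] across row 1, 4 lands solely at r1c1 ⇒ r1c1=4.
Step 4. [r2c1∈{3}] r2c1 has the single candidate 3 ⇒ r2c1=3.
Step 5. [r1c4∈{3}] r1c4's peers cover all but 3. So r1c4=3.
Step 6. [r2c3∈{4}] r2c3 has the single candidate 4. So r2c3=4.
Step 7. [r4c4∈{2}] r4c4 has the single candidate 2, so r4c4=2.
Step 8. [r4c1∈{1}] only 1 remains possible at r4c1, so r4c1=1.
Step 9. [r2c4∈{1}] r2c4 has the single candidate 1 ⇒ r2c4=1.

Answer: 4 1 2 3 / 3 2 4 1 / 2 3 1 4 / 1 4 3 2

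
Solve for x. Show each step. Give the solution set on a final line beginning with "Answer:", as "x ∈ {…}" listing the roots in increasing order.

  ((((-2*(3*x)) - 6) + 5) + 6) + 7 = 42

Step 1. [((((-2*(3*x)) - 6) + 5) + 6) + 7 = 42] subtract 7: x sits inside (… + 7), so sub: (((-2*(3*x)) - 6) + 5) + 6 = 35.
Step 2. [(((-2*(3*x)) - 6) + 5) + 6 = 35] +6 is outermost — subtract 6 both sides, so sub: ((-2*(3*x)) - 6) + 5 = 29.
Step 3. [((-2*(3*x)) - 6) + 5 = 29] subtract 5: x sits inside (… + 5), so sub: (-2*(3*x)) - 6 = 24.
Step 4. [(-2*(3*x)) - 6 = 24] the outer -6 inverts by adding 6 ⇒ sub: -2*(3*x) = 30.
Step 5. [-2*(3*x) = 30] divide by the outer -2, so div: 3*x = -15.
Step 6. [3*x = -15] divide by the outer 3. So div: x = -5.

Answer: x ∈ {-5}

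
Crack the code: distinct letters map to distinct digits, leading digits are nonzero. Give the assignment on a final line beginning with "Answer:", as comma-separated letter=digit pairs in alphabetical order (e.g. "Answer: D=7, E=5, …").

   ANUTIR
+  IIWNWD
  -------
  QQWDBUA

Step 1. [col 1: R + D ≡ A (mod 10)] several values work for A in column 1 (R + D ≡ A (mod 10), carry-in 0); try A=9, so A=9.
Step 2. [col 1: R + D ≡ A (mod 10)] no forcing yet in column 1 (carry-in 0); D=5 is free and consistent — try it. So D=5.
Step 3. [col 1: R + D ≡ A (mod 10)] from column 1 (D=5, A=9, carry-in 0, digits 5,9 already taken and all letters distinct): R must equal 4 ⇒ R=4.
Step 4. [col 2: I + W ≡ U (mod 10)] column 2 (I + W ≡ U (mod 10), carry-in 0) doesn't pin I yet; pick I=2 and continue ⇒ I=2.
Step 5. [Q] adding two 6-digit numbers gives at most 6+1 digits, and here it does — Q is that final carry and must be 1 ⇒ Q=1.
Step 6. [col 2: I + W ≡ U (mod 10)] no forcing yet in column 2 (carry-in 0); U=8 is free and consistent — try it ⇒ U=8.
Step 7. [col 2: I + W ≡ U (mod 10)] column 2 reads I+W+carry(0)=U with I=2, U=8; with digits 1,2,4,5,8,9 already taken and all letters distinct, the only value for W is 6. So W=6.
Step 8. [col 3: T + N ≡ B (mod 10)] column 3: given nothing yet, carry-in 0, and digits 1,2,4,5,6,8,9 already taken and all letters distinct, T+N≡B (mod 10) forces B=0 ⇒ B=0.
Step 9. [col 3: T + N ≡ B (mod 10)] column 3 (T + N ≡ B (mod 10), carry-in 0) doesn't pin N yet; pick N=3 and continue, so N=3.
Step 10. [col 3: T + N ≡ B (mod 10)] in column 3 we have T+N≡B with carry-in 0; given N=3, B=0 and digits 0,1,2,3,4,5,6,8,9 already taken and all letters distinct, that pins T to 7. So T=7.

Answer: A=9, B=0, D=5, I=2, N=3, Q=1, R=4, T=7, U=8, W=6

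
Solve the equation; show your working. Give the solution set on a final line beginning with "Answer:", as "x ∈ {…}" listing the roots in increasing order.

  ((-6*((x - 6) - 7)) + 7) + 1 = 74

Step 1. [((-6*((x - 6) - 7)) + 7) + 1 = 74] peel the +1: subtract 1 from each side ⇒ sub: (-6*((x - 6) - 7)) + 7 = 73.
Step 2. [(-6*((x - 6) - 7)) + 7 = 73] +7 is outermost — subtract 7 both sides. So sub: -6*((x - 6) - 7) = 66.
Step 3. [-6*((x - 6) - 7) = 66] -6·(inner) — divide through by -6 ⇒ div: (x - 6) - 7 = -11.
Step 4. [(x - 6) - 7 = -11] 7 comes off first (add 7). So sub: x - 6 = -4.
Step 5. [x - 6 = -4] add 6: x sits inside (… - 6) ⇒ sub: x = 2.

Answer: x ∈ {2}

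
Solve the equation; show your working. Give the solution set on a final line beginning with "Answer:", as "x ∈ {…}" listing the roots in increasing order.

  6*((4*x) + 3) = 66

Step 1. [6*((4*x) + 3) = 66] divide by the outer 6, so div: (4*x) + 3 = 11.
Step 2. [(4*x) + 3 = 11] subtract 3: x sits inside (… + 3). So sub: 4*x = 8.
Step 3. [4*x = 8] leading coefficient 4: divide by 4, so div: x = 2.

Answer: x ∈ {2}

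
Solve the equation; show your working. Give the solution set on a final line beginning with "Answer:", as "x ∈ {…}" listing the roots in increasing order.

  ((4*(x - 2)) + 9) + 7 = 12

Step 1. [((4*(x - 2)) + 9) + 7 = 12] the outer +7 inverts by subtracting 7 ⇒ sub: (4*(x - 2)) + 9 = 5.
Step 2. [(4*(x - 2)) + 9 = 5] 9 comes off first (subtract 9), so sub: 4*(x - 2) = -4.
Step 3. [4*(x - 2) = -4] LHS = 4·(…); ÷4 both sides, so div: x - 2 = -1.
Step 4. [x - 2 = -1] the outer -2 inverts by adding 2 ⇒ sub: x = 1.

Answer: x ∈ {1}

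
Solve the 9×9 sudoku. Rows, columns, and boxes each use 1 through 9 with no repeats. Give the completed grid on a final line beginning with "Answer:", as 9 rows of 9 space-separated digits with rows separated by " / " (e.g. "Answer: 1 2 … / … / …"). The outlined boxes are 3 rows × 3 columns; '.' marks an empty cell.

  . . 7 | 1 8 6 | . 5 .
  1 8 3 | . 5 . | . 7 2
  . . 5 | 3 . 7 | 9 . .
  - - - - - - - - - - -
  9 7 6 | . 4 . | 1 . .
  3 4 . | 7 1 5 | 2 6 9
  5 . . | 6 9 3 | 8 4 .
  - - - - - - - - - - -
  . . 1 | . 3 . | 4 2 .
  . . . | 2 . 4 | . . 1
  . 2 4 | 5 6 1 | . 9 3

Step 1. [r8c7∈{5,6,7}] in col 7, 5 fits only at r8c7 ⇒ r8c7=5.
Step 2. [r7c9∈{6,7,8}] in box 9, 6 fits only at r7c9, so r7c9=6.
Step 3. [r9c1∈{7,8}] in row 9, 8 fits only at r9c1, so r9c1=8.
Step 4. [r2c6∈{9}] only 9 remains possible at r2c6. So r2c6=9.
Step 5. [r7c6∈{8}] r7c6's peers cover all but 8. So r7c6=8.
Step 6. [r8c3∈{9}] r8c3's peers cover all but 9, so r8c3=9.
Step 7. [r3c2∈{6}] r3c2 is down to just 6. So r3c2=6.
Step 8. [r1c1∈{2,4}] row 1 places 2 nowhere but r1c1 ⇒ r1c1=2.
Step 9. [r3c9∈{4,8}] across col 9, 8 lands solely at r3c9. So r3c9=8.
Step 10. [r7c1∈{7}] nothing but 7 survives at r7c1 ⇒ r7c1=7.
Step 11. [r7c2∈{5}] nothing but 5 survives at r7c2, so r7c2=5.
Step 12. [r6c9∈{7}] nothing but 7 survives at r6c9 ⇒ r6c9=7.
Step 13. [r8c8∈{8}] r8c8 has the single candidate 8, so r8c8=8.
Step 14. [r1c2∈{9}] r1c2's peers cover all but 9, so r1c2=9.
Step 15. [r3c1∈{4}] nothing but 4 survives at r3c1. So r3c1=4.
Step 16. [r8c5∈{7}] nothing but 7 survives at r8c5. So r8c5=7.
Step 17. [r4c8∈{3}] r4c8 has the single candidate 3, so r4c8=3.
Step 18. [r5c3∈{8}] r5c3 is down to just 8 ⇒ r5c3=8.
Step 19. [r4c6∈{2}] r4c6 is down to just 2. So r4c6=2.
Step 20. [r3c5∈{2}] r3c5 has the single candidate 2 ⇒ r3c5=2.
Step 21. [r3c8∈{1}] nothing but 1 survives at r3c8 ⇒ r3c8=1.
Step 22. [r4c4∈{8}] only 8 remains possible at r4c4 ⇒ r4c4=8.
Step 23. [r8c1∈{6}] only 6 remains possible at r8c1 ⇒ r8c1=6.
Step 24. [r7c4∈{9}] only 9 remains possible at r7c4. So r7c4=9.
Step 25. [r9c7∈{7}] r9c7 has the single candidate 7. So r9c7=7.
Step 26. [r6c3∈{2}] r6c3 has the single candidate 2 ⇒ r6c3=2.
Step 27. [r4c9∈{5}] nothing but 5 survives at r4c9 ⇒ r4c9=5.
Step 28. [r2c7∈{6}] r2c7's peers cover all but 6, so r2c7=6.
Step 29. [r8c2∈{3}] only 3 remains possible at r8c2 ⇒ r8c2=3.
Step 30. [r2c4∈{4}] only 4 remains possible at r2c4. So r2c4=4.
Step 31. [r1c9∈{4}] r1c9 is down to just 4. So r1c9=4.
Step 32. [r1c7∈{3}] nothing but 3 survives at r1c7. So r1c7=3.
Step 33. [r6c2∈{1}] nothing but 1 survives at r6c2 ⇒ r6c2=1.

Answer: 2 9 7 1 8 6 3 5 4 / 1 8 3 4 5 9 6 7 2 / 4 6 5 3 2 7 9 1 8 / 9 7 6 8 4 2 1 3 5 / 3 4 8 7 1 5 2 6 9 / 5 1 2 6 9 3 8 4 7 / 7 5 1 9 3 8 4 2 6 / 6 3 9 2 7 4 5 8 1 / 8 2 4 5 6 1 7 9 3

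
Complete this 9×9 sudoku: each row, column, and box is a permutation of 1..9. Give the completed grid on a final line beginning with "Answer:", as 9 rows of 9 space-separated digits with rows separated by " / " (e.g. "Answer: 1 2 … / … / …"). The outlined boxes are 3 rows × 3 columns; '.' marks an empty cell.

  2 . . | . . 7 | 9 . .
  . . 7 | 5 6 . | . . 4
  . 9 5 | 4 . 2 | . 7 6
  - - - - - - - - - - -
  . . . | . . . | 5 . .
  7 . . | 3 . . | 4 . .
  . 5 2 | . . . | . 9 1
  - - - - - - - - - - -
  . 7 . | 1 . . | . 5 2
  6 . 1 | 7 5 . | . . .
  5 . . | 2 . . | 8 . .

Step 1. [r8c7∈{3}] nothing but 3 survives at r8c7, so r8c7=3.
Step 2. [r1c4∈{8}] only 8 remains possible at r1c4 ⇒ r1c4=8.
Step 3. [r6c1∈{3,4,8}] row 6 places 3 nowhere but r6c1, so r6c1=3.
Step 4. [r2c8∈{1,2,3,8}] across box 3, 8 lands solely at r2c8 ⇒ r2c8=8.
Step 5. [r2c6∈{1,3,9}] across row 2, 9 lands solely at r2c6. So r2c6=9.
Step 6. [r4c4∈{6,9}] r4c4 is the only open cell in col 4 admitting 9 ⇒ r4c4=9.
Step 7. [r7c1∈{4,8,9}] col 1 places 9 nowhere but r7c1. So r7c1=9.
Step 8. [r4c1∈{1,4,8}] across col 1, 4 lands solely at r4c1, so r4c1=4.
Step 9. [r5c9∈{8}] only 8 remains possible at r5c9. So r5c9=8.
Step 10. [r2c2∈{1,3}] 3 has one home in row 2: r2c2 ⇒ r2c2=3.
Step 11. [r9c2∈{4}] nothing but 4 survives at r9c2. So r9c2=4.
Step 12. [r3c7∈{1}] r3c7 is down to just 1 ⇒ r3c7=1.
Step 13. [r1c5∈{1,3}] 1 has one home in box 2: r1c5, so r1c5=1.
Step 14. [r6c4∈{6}] nothing but 6 survives at r6c4. So r6c4=6.
Step 15. [r1c2∈{6}] r1c2 has the single candidate 6, so r1c2=6.
Step 16. [r9c3∈{3}] r9c3 is down to just 3, so r9c3=3.
Step 17. [r7c3∈{8}] nothing but 8 survives at r7c3. So r7c3=8.
Step 18. [r8c6∈{4,8}] in row 8, 8 fits only at r8c6, so r8c6=8.
Step 19. [r6c5∈{4,7,8}] across row 6, 8 lands solely at r6c5, so r6c5=8.
Step 20. [r7c6∈{3,4,6}] 3 has one home in col 6: r7c6, so r7c6=3.
Step 21. [r5c5∈{2}] nothing but 2 survives at r5c5. So r5c5=2.
Step 22. [r5c8∈{6}] r5c8 is down to just 6, so r5c8=6.
Step 23. [r9c9∈{7,9}] row 9 places 7 nowhere but r9c9 ⇒ r9c9=7.
Step 24. [r5c2∈{1}] only 1 remains possible at r5c2 ⇒ r5c2=1.
Step 25. [r1c8∈{3}] nothing but 3 survives at r1c8 ⇒ r1c8=3.
Step 26. [r8c9∈{9}] only 9 remains possible at r8c9, so r8c9=9.
Step 27. [r8c2∈{2}] r8c2's peers cover all but 2 ⇒ r8c2=2.
Step 28. [r4c9∈{3}] r4c9's peers cover all but 3, so r4c9=3.
Step 29. [r2c7∈{2}] r2c7 is down to just 2. So r2c7=2.
Step 30. [r4c2∈{8}] nothing but 8 survives at r4c2 ⇒ r4c2=8.
Step 31. [r7c7∈{6}] r7c7's peers cover all but 6, so r7c7=6.
Step 32. [r6c6∈{4}] only 4 remains possible at r6c6, so r6c6=4.
Step 33. [r4c3∈{6}] r4c3's peers cover all but 6. So r4c3=6.
Step 34. [r8c8∈{4}] nothing but 4 survives at r8c8, so r8c8=4.
Step 35. [r4c5∈{7}] only 7 remains possible at r4c5. So r4c5=7.
Step 36. [r1c9∈{5}] only 5 remains possible at r1c9 ⇒ r1c9=5.
Step 37. [r9c6∈{6}] r9c6's peers cover all but 6, so r9c6=6.
Step 38. [r3c5∈{3}] nothing but 3 survives at r3c5 ⇒ r3c5=3.
Step 39. [r1c3∈{4}] r1c3 has the single candidate 4, so r1c3=4.
Step 40. [r9c8∈{1}] r9c8 has the single candidate 1. So r9c8=1.
Step 41. [r5c6∈{5}] r5c6 has the single candidate 5, so r5c6=5.
Step 42. [r4c8∈{2}] r4c8 has the single candidate 2, so r4c8=2.
Step 43. [r5c3∈{9}] r5c3 is down to just 9. So r5c3=9.
Step 44. [r6c7∈{7}] nothing but 7 survives at r6c7. So r6c7=7.
Step 45. [r3c1∈{8}] only 8 remains possible at r3c1 ⇒ r3c1=8.
Step 46. [r4c6∈{1}] r4c6's peers cover all but 1 ⇒ r4c6=1.
Step 47. [r2c1∈{1}] r2c1's peers cover all but 1 ⇒ r2c1=1.
Step 48. [r9c5∈{9}] r9c5 is down to just 9. So r9c5=9.
Step 49. [r7c5∈{4}] nothing but 4 survives at r7c5, so r7c5=4.

Answer: 2 6 4 8 1 7 9 3 5 / 1 3 7 5 6 9 2 8 4 / 8 9 5 4 3 2 1 7 6 / 4 8 6 9 7 1 5 2 3 / 7 1 9 3 2 5 4 6 8 / 3 5 2 6 8 4 7 9 1 / 9 7 8 1 4 3 6 5 2 / 6 2 1 7 5 8 3 4 9 / 5 4 3 2 9 6 8 1 7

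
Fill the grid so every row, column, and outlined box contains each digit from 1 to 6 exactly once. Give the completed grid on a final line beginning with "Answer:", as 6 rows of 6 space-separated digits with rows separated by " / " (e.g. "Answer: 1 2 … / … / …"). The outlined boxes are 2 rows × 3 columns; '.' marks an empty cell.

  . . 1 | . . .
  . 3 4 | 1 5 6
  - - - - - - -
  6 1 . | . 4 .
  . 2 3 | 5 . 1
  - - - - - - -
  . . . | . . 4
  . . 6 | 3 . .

Step 1. [r5c2∈{5}] r5c2 is down to just 5. So r5c2=5.
Step 2. [r5c3∈{2}] r5c3 is down to just 2. So r5c3=2.
Step 3. [r3c4∈{2}] r3c4 has the single candidate 2. So r3c4=2.
Step 4. [r1c5∈{2,3}] r1c5 is the only open cell in col 5 admitting 3. So r1c5=3.
Step 5. [r1c6∈{2}] nothing but 2 survives at r1c6. So r1c6=2.
Step 6. [r6c2∈{4}] r6c2 has the single candidate 4, so r6c2=4.
Step 7. [r6c1∈{1}] nothing but 1 survives at r6c1 ⇒ r6c1=1.
Step 8. [r5c4∈{6}] r5c4 is down to just 6 ⇒ r5c4=6.
Step 9. [r2c1∈{2}] r2c1 is down to just 2, so r2c1=2.
Step 10. [r1c1∈{5}] r1c1 has the single candidate 5. So r1c1=5.
Step 11. [r6c6∈{5}] r6c6 has the single candidate 5, so r6c6=5.
Step 12. [r3c6∈{3}] r3c6's peers cover all but 3 ⇒ r3c6=3.
Step 13. [r4c1∈{4}] r4c1 has the single candidate 4, so r4c1=4.
Step 14. [r1c2∈{6}] r1c2 has the single candidate 6. So r1c2=6.
Step 15. [r5c1∈{3}] r5c1 has the single candidate 3 ⇒ r5c1=3.
Step 16. [r1c4∈{4}] nothing but 4 survives at r1c4, so r1c4=4.
Step 17. [r4c5∈{6}] r4c5's peers cover all but 6 ⇒ r4c5=6.
Step 18. [r6c5∈{2}] nothing but 2 survives at r6c5. So r6c5=2.
Step 19. [r3c3∈{5}] only 5 remains possible at r3c3, so r3c3=5.
Step 20. [r5c5∈{1}] r5c5 is down to just 1 ⇒ r5c5=1.

Answer: 5 6 1 4 3 2 / 2 3 4 1 5 6 / 6 1 5 2 4 3 / 4 2 3 5 6 1 / 3 5 2 6 1 4 / 1 4 6 3 2 5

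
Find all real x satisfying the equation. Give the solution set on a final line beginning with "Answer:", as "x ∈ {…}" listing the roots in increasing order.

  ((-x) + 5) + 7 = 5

Step 1. [((-x) + 5) + 7 = 5] peel the +7: subtract 7 from each side ⇒ sub: (-x) + 5 = -2.
Step 2. [(-x) + 5 = -2] subtract 5: x sits inside (… + 5) ⇒ sub: -x = -7.
Step 3. [-x = -7] flip signs both sides ⇒ neg: x = 7.

Answer: x ∈ {7}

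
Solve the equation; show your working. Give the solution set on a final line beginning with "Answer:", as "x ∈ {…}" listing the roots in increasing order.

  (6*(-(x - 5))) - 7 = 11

Step 1. [(6*(-(x - 5))) - 7 = 11] 7 comes off first (add 7), so sub: 6*(-(x - 5)) = 18.
Step 2. [6*(-(x - 5)) = 18] 6 out front; divide by 6. So div: -(x - 5) = 3.
Step 3. [-(x - 5) = 3] flip signs both sides ⇒ neg: x - 5 = -3.
Step 4. [x - 5 = -3] 5 comes off first (add 5) ⇒ sub: x = 2.

Answer: x ∈ {2}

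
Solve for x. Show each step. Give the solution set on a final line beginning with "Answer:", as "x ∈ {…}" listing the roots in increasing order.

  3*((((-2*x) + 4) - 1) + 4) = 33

Step 1. [3*((((-2*x) + 4) - 1) + 4) = 33] LHS = 3·(…); ÷3 both sides, so div: (((-2*x) + 4) - 1) + 4 = 11.
Step 2. [(((-2*x) + 4) - 1) + 4 = 11] peel the +4: subtract 4 from each side, so sub: ((-2*x) + 4) - 1 = 7.
Step 3. [((-2*x) + 4) - 1 = 7] add 1: x sits inside (… - 1), so sub: (-2*x) + 4 = 8.
Step 4. [(-2*x) + 4 = 8] 4 comes off first (subtract 4). So sub: -2*x = 4.
Step 5. [-2*x = 4] -2·(inner) — divide through by -2, so div: x = -2.

Answer: x ∈ {-2}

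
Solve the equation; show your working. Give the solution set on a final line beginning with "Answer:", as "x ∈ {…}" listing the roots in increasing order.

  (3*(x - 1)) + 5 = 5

Step 1. [(3*(x - 1)) + 5 = 5] peel the +5: subtract 5 from each side. So sub: 3*(x - 1) = 0.
Step 2. [3*(x - 1) = 0] 3 out front; divide by 3. So div: x - 1 = 0.
Step 3. [x - 1 = 0] the outer -1 inverts by adding 1 ⇒ sub: x = 1.

Answer: x ∈ {1}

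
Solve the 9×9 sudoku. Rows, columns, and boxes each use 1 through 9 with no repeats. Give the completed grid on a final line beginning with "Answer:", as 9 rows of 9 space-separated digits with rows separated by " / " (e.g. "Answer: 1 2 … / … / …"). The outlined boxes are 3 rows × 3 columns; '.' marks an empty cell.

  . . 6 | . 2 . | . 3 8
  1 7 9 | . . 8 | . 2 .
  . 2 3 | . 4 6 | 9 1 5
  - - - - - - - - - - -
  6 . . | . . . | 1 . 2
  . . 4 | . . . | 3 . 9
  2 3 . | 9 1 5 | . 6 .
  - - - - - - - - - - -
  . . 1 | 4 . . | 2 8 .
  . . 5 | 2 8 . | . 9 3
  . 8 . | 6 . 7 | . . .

Step 1. [r1c7∈{4,7}] across box 3, 7 lands solely at r1c7, so r1c7=7.
Step 2. [r7c5∈{3,5,9}] across row 7, 5 lands solely at r7c5 ⇒ r7c5=5.
Step 3. [r7c9∈{6,7}] 7 has one home in box 9: r7c9. So r7c9=7.
Step 4. [r6c9∈{4}] r6c9's peers cover all but 4, so r6c9=4.
Step 5. [r9c8∈{4,5}] col 8 places 4 nowhere but r9c8 ⇒ r9c8=4.
Step 6. [r2c5∈{3}] only 3 remains possible at r2c5, so r2c5=3.
Step 7. [r4c5∈{7}] r4c5 is down to just 7, so r4c5=7.
Step 8. [r4c3∈{8}] only 8 remains possible at r4c3 ⇒ r4c3=8.
Step 9. [r7c6∈{3,9}] in box 8, 3 fits only at r7c6. So r7c6=3.
Step 10. [r7c1∈{9}] r7c1's peers cover all but 9 ⇒ r7c1=9.
Step 11. [r4c8∈{5}] r4c8 is down to just 5, so r4c8=5.
Step 12. [r1c4∈{1,5}] across col 4, 1 lands solely at r1c4 ⇒ r1c4=1.
Step 13. [r8c7∈{6}] nothing but 6 survives at r8c7, so r8c7=6.
Step 14. [r8c1∈{4,7}] in row 8, 7 fits only at r8c1, so r8c1=7.
Step 15. [r1c1∈{4,5}] r1c1 is the only open cell in col 1 admitting 4. So r1c1=4.
Step 16. [r5c1∈{5}] nothing but 5 survives at r5c1 ⇒ r5c1=5.
Step 17. [r9c3∈{2}] r9c3 has the single candidate 2. So r9c3=2.
Step 18. [r5c8∈{7}] r5c8 has the single candidate 7 ⇒ r5c8=7.
Step 19. [r2c9∈{6}] r2c9's peers cover all but 6. So r2c9=6.
Step 20. [r9c5∈{9}] r9c5's peers cover all but 9, so r9c5=9.
Step 21. [r1c2∈{5}] r1c2's peers cover all but 5, so r1c2=5.
Step 22. [r3c1∈{8}] r3c1's peers cover all but 8. So r3c1=8.
Step 23. [r9c7∈{5}] r9c7's peers cover all but 5. So r9c7=5.
Step 24. [r7c2∈{6}] r7c2's peers cover all but 6, so r7c2=6.
Step 25. [r4c2∈{9}] r4c2 is down to just 9, so r4c2=9.
Step 26. [r9c9∈{1}] only 1 remains possible at r9c9. So r9c9=1.
Step 27. [r8c6∈{1}] r8c6 has the single candidate 1 ⇒ r8c6=1.
Step 28. [r5c6∈{2}] nothing but 2 survives at r5c6, so r5c6=2.
Step 29. [r1c6∈{9}] only 9 remains possible at r1c6, so r1c6=9.
Step 30. [r5c2∈{1}] only 1 remains possible at r5c2, so r5c2=1.
Step 31. [r4c6∈{4}] nothing but 4 survives at r4c6, so r4c6=4.
Step 32. [r5c5∈{6}] r5c5 has the single candidate 6 ⇒ r5c5=6.
Step 33. [r5c4∈{8}] r5c4 is down to just 8 ⇒ r5c4=8.
Step 34. [r6c3∈{7}] r6c3 is down to just 7. So r6c3=7.
Step 35. [r2c4∈{5}] only 5 remains possible at r2c4, so r2c4=5.
Step 36. [r3c4∈{7}] r3c4 has the single candidate 7 ⇒ r3c4=7.
Step 37. [r6c7∈{8}] r6c7 has the single candidate 8 ⇒ r6c7=8.
Step 38. [r2c7∈{4}] only 4 remains possible at r2c7, so r2c7=4.
Step 39. [r4c4∈{3}] r4c4's peers cover all but 3 ⇒ r4c4=3.
Step 40. [r9c1∈{3}] r9c1 is down to just 3, so r9c1=3.
Step 41. [r8c2∈{4}] only 4 remains possible at r8c2 ⇒ r8c2=4.

Answer: 4 5 6 1 2 9 7 3 8 / 1 7 9 5 3 8 4 2 6 / 8 2 3 7 4 6 9 1 5 / 6 9 8 3 7 4 1 5 2 / 5 1 4 8 6 2 3 7 9 / 2 3 7 9 1 5 8 6 4 / 9 6 1 4 5 3 2 8 7 / 7 4 5 2 8 1 6 9 3 / 3 8 2 6 9 7 5 4 1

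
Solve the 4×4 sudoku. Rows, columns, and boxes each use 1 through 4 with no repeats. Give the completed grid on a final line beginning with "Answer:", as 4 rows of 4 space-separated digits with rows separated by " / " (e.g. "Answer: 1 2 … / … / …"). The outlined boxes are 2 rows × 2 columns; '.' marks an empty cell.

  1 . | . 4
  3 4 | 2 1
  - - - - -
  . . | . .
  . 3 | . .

Step 1. [r4c4∈{2}] r4c4 has the single candidate 2. So r4c4=2.
Step 2. [r3c2∈{1,2}] in col 2, 1 fits only at r3c2. So r3c2=1.
Step 3. [r4c1∈{4}] r4c1 has the single candidate 4. So r4c1=4.
Step 4. [r1c3∈{3}] r1c3 is down to just 3. So r1c3=3.
Step 5. [r1c2∈{2}] r1c2 has the single candidate 2 ⇒ r1c2=2.
Step 6. [r3c1∈{2}] r3c1 is down to just 2. So r3c1=2.
Step 7. [r4c3∈{1}] r4c3's peers cover all but 1, so r4c3=1.
Step 8. [r3c3∈{4}] r3c3's peers cover all but 4 ⇒ r3c3=4.
Step 9. [r3c4∈{3}] r3c4's peers cover all but 3, so r3c4=3.

Answer: 1 2 3 4 / 3 4 2 1 / 2 1 4 3 / 4 3 1 2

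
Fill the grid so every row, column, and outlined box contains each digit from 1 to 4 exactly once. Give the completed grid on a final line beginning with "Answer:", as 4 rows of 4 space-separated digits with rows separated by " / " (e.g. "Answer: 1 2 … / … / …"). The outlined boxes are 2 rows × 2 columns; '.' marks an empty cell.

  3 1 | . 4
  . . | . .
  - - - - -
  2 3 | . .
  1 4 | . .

Step 1. [r1c3∈{2}] nothing but 2 survives at r1c3 ⇒ r1c3=2.
Step 2. [r3c4∈{1}] only 1 remains possible at r3c4, so r3c4=1.
Step 3. [r4c3∈{3}] r4c3 has the single candidate 3, so r4c3=3.
Step 4. [r4c4∈{2}] r4c4 has the single candidate 2, so r4c4=2.
Step 5. [r2c1∈{4}] only 4 remains possible at r2c1 ⇒ r2c1=4.
Step 6. [r2c3∈{1}] only 1 remains possible at r2c3. So r2c3=1.
Step 7. [r2c2∈{2}] nothing but 2 survives at r2c2. So r2c2=2.
Step 8. [r3c3∈{4}] r3c3's peers cover all but 4 ⇒ r3c3=4.
Step 9. [r2c4∈{3}] r2c4 has the single candidate 3. So r2c4=3.

Answer: 3 1 2 4 / 4 2 1 3 / 2 3 4 1 / 1 4 3 2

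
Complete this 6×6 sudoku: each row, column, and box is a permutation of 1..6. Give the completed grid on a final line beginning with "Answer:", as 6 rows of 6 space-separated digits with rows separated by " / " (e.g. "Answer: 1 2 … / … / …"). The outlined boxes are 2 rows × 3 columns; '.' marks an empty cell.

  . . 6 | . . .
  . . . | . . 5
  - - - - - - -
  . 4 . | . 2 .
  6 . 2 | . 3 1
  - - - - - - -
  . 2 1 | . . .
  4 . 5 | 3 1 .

Step 1. [r1c5∈{4}] only 4 remains possible at r1c5, so r1c5=4.
Step 2. [r3c1∈{1,3,5}] across row 3, 1 lands solely at r3c1, so r3c1=1.
Step 3. [r3c6∈{6}] r3c6 has the single candidate 6. So r3c6=6.
Step 4. [r1c6∈{2,3}] col 6 places 3 nowhere but r1c6, so r1c6=3.
Step 5. [r2c2∈{1,3}] r2c2 is the only open cell in col 2 admitting 3. So r2c2=3.
Step 6. [r2c4∈{1,2,6}] r2c4 is the only open cell in row 2 admitting 1. So r2c4=1.
Step 7. [r5c4∈{4,5,6}] 6 has one home in col 4: r5c4 ⇒ r5c4=6.
Step 8. [r4c2∈{5}] only 5 remains possible at r4c2, so r4c2=5.
Step 9. [r2c1∈{2}] nothing but 2 survives at r2c1. So r2c1=2.
Step 10. [r5c6∈{4}] r5c6 is down to just 4 ⇒ r5c6=4.
Step 11. [r5c5∈{5}] r5c5's peers cover all but 5. So r5c5=5.
Step 12. [r6c2∈{6}] only 6 remains possible at r6c2. So r6c2=6.
Step 13. [r3c4∈{5}] r3c4 has the single candidate 5. So r3c4=5.
Step 14. [r3c3∈{3}] nothing but 3 survives at r3c3 ⇒ r3c3=3.
Step 15. [r4c4∈{4}] nothing but 4 survives at r4c4. So r4c4=4.
Step 16. [r2c5∈{6}] nothing but 6 survives at r2c5, so r2c5=6.
Step 17. [r1c1∈{5}] r1c1 has the single candidate 5, so r1c1=5.
Step 18. [r6c6∈{2}] only 2 remains possible at r6c6. So r6c6=2.
Step 19. [r1c2∈{1}] only 1 remains possible at r1c2, so r1c2=1.
Step 20. [r1c4∈{2}] only 2 remains possible at r1c4. So r1c4=2.
Step 21. [r5c1∈{3}] r5c1 has the single candidate 3 ⇒ r5c1=3.
Step 22. [r2c3∈{4}] only 4 remains possible at r2c3 ⇒ r2c3=4.

Answer: 5 1 6 2 4 3 / 2 3 4 1 6 5 / 1 4 3 5 2 6 / 6 5 2 4 3 1 / 3 2 1 6 5 4 / 4 6 5 3 1 2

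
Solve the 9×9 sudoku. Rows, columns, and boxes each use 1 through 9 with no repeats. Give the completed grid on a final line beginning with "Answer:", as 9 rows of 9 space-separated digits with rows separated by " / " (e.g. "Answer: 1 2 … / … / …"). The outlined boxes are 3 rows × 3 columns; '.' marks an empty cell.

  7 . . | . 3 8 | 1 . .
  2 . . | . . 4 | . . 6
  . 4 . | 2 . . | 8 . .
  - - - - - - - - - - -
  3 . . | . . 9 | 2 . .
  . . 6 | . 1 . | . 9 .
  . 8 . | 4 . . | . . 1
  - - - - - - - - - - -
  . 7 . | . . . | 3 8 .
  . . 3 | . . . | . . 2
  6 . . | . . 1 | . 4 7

Step 1. [r8c1∈{1,4,5,8,9}] 8 has one home in col 1: r8c1. So r8c1=8.
Step 2. [r8c5∈{4,5,6,7,9}] row 8 places 4 nowhere but r8c5, so r8c5=4.
Step 3. [r5c7∈{4,5,7}] col 7 places 4 nowhere but r5c7 ⇒ r5c7=4.
Step 4. [r5c1∈{5}] only 5 remains possible at r5c1. So r5c1=5.
Step 5. [r2c4∈{1,5,7,9}] col 4 places 1 nowhere but r2c4 ⇒ r2c4=1.
Step 6. [r9c4∈{3,5,8,9}] row 9 places 3 nowhere but r9c4. So r9c4=3.
Step 7. [r9c5∈{2,5,8,9}] across row 9, 8 lands solely at r9c5. So r9c5=8.
Step 8. [r6c1∈{9}] r6c1 has the single candidate 9, so r6c1=9.
Step 9. [r8c8∈{1,5,6}] 1 has one home in col 8: r8c8. So r8c8=1.
Step 10. [r8c7∈{5,6,9}] across box 9, 6 lands solely at r8c7 ⇒ r8c7=6.
Step 11. [r2c2∈{3,5,9}] in col 2, 3 fits only at r2c2, so r2c2=3.
Step 12. [r4c3∈{1,4,7}] across row 4, 4 lands solely at r4c3, so r4c3=4.
Step 13. [r6c3∈{2,7}] col 3 places 7 nowhere but r6c3 ⇒ r6c3=7.
Step 14. [r6c7∈{5}] only 5 remains possible at r6c7 ⇒ r6c7=5.
Step 15. [r7c9∈{5,9}] in box 9, 5 fits only at r7c9 ⇒ r7c9=5.
Step 16. [r4c8∈{6,7}] 7 has one home in box 6: r4c8. So r4c8=7.
Step 17. [r2c8∈{5}] only 5 remains possible at r2c8, so r2c8=5.
Step 18. [r9c7∈{9}] r9c7 is down to just 9. So r9c7=9.
Step 19. [r1c2∈{5,6,9}] col 2 places 6 nowhere but r1c2, so r1c2=6.
Step 20. [r6c8∈{3,6}] col 8 places 6 nowhere but r6c8 ⇒ r6c8=6.
Step 21. [r5c9∈{3,8}] r5c9 is the only open cell in box 6 admitting 3, so r5c9=3.
Step 22. [r6c5∈{2}] r6c5 is down to just 2 ⇒ r6c5=2.
Step 23. [r5c6∈{7}] r5c6 is down to just 7, so r5c6=7.
Step 24. [r3c5∈{5,6,7,9}] in row 3, 7 fits only at r3c5 ⇒ r3c5=7.
Step 25. [r2c5∈{9}] r2c5 is down to just 9 ⇒ r2c5=9.
Step 26. [r1c4∈{5}] r1c4 has the single candidate 5 ⇒ r1c4=5.
Step 27. [r8c2∈{5,9}] col 2 places 9 nowhere but r8c2. So r8c2=9.
Step 28. [r3c3∈{1,5,9}] 5 has one home in row 3: r3c3, so r3c3=5.
Step 29. [r7c5∈{6}] nothing but 6 survives at r7c5. So r7c5=6.
Step 30. [r7c3∈{1,2}] col 3 places 1 nowhere but r7c3. So r7c3=1.
Step 31. [r9c2∈{2,5}] in row 9, 5 fits only at r9c2 ⇒ r9c2=5.
Step 32. [r5c4∈{8}] only 8 remains possible at r5c4, so r5c4=8.
Step 33. [r1c9∈{4,9}] across row 1, 4 lands solely at r1c9, so r1c9=4.
Step 34. [r4c4∈{6}] only 6 remains possible at r4c4 ⇒ r4c4=6.
Step 35. [r4c2∈{1}] nothing but 1 survives at r4c2, so r4c2=1.
Step 36. [r8c6∈{5}] nothing but 5 survives at r8c6 ⇒ r8c6=5.
Step 37. [r7c1∈{4}] only 4 remains possible at r7c1. So r7c1=4.
Step 38. [r3c9∈{9}] nothing but 9 survives at r3c9, so r3c9=9.
Step 39. [r9c3∈{2}] r9c3 has the single candidate 2 ⇒ r9c3=2.
Step 40. [r3c8∈{3}] r3c8's peers cover all but 3, so r3c8=3.
Step 41. [r8c4∈{7}] r8c4 has the single candidate 7. So r8c4=7.
Step 42. [r2c7∈{7}] r2c7 is down to just 7. So r2c7=7.
Step 43. [r6c6∈{3}] nothing but 3 survives at r6c6. So r6c6=3.
Step 44. [r1c3∈{9}] r1c3 is down to just 9, so r1c3=9.
Step 45. [r7c6∈{2}] only 2 remains possible at r7c6. So r7c6=2.
Step 46. [r5c2∈{2}] only 2 remains possible at r5c2. So r5c2=2.
Step 47. [r4c9∈{8}] r4c9's peers cover all but 8, so r4c9=8.
Step 48. [r3c6∈{6}] r3c6 has the single candidate 6. So r3c6=6.
Step 49. [r3c1∈{1}] r3c1 is down to just 1, so r3c1=1.
Step 50. [r1c8∈{2}] r1c8 is down to just 2 ⇒ r1c8=2.
Step 51. [r7c4∈{9}] r7c4 has the single candidate 9 ⇒ r7c4=9.
Step 52. [r2c3∈{8}] only 8 remains possible at r2c3, so r2c3=8.
Step 53. [r4c5∈{5}] only 5 remains possible at r4c5 ⇒ r4c5=5.

Answer: 7 6 9 5 3 8 1 2 4 / 2 3 8 1 9 4 7 5 6 / 1 4 5 2 7 6 8 3 9 / 3 1 4 6 5 9 2 7 8 / 5 2 6 8 1 7 4 9 3 / 9 8 7 4 2 3 5 6 1 / 4 7 1 9 6 2 3 8 5 / 8 9 3 7 4 5 6 1 2 / 6 5 2 3 8 1 9 4 7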